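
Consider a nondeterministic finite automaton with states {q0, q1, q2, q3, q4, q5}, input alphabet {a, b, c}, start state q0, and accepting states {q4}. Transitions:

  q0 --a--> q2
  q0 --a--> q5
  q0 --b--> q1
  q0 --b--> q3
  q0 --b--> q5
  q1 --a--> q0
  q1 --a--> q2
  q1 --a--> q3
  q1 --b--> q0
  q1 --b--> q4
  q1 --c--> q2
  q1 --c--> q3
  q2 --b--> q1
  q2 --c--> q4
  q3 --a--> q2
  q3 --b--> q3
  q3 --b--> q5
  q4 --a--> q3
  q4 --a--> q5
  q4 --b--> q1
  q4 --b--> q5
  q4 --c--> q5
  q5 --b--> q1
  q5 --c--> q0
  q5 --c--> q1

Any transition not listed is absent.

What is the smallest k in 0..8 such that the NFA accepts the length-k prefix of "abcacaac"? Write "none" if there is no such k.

Start in {q0}.
Read 'a': {q0} → {q2, q5}.
Read 'b': {q2, q5} → {q1}.
Read 'c': {q1} → {q2, q3}.
Read 'a': {q2, q3} → {q2}.
Read 'c': {q2} → {q4}.
None of the earlier sets intersect F, but {q4} does.

5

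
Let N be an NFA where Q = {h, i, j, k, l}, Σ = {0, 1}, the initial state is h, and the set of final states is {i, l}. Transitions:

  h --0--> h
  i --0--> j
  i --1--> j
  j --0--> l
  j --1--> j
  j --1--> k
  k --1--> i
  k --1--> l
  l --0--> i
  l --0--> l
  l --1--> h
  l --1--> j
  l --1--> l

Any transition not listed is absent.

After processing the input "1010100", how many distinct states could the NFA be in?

0

Start in {h}.
Read '1': {h} → ∅.
The set is empty and remains empty for the remaining 6 symbols.
That set has 0 states.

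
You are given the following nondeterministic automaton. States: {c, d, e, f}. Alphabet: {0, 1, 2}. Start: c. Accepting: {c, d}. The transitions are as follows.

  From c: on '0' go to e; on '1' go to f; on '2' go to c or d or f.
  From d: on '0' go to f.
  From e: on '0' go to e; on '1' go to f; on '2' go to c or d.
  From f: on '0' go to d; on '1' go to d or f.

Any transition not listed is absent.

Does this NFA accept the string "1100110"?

Start in {c}.
Read '1': c→{f}; now {f}.
Read '1': f→{d, f}; now {d, f}.
Read '0': d→{f}, f→{d}; now {d, f}.
Read '0': d→{f}, f→{d}; now {d, f}.
Read '1': d→∅, f→{d, f}; now {d, f}.
Read '1': d→∅, f→{d, f}; now {d, f}.
Read '0': d→{f}, f→{d}; now {d, f}.
The final set {d, f} contains the accepting state d.

Yes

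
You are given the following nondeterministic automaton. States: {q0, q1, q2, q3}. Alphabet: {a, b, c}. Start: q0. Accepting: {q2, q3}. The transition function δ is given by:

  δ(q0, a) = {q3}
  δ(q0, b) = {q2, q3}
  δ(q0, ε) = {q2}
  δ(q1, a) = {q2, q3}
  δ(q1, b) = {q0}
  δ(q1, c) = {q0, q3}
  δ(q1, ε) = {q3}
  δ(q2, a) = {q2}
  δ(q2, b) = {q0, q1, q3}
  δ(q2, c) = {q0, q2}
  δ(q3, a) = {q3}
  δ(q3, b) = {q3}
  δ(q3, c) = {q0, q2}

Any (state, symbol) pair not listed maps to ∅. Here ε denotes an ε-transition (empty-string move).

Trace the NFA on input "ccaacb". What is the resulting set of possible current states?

Start: ε-closure({q0}) = {q0, q2}.
Read 'c': {q0, q2} → {q0, q2}.
Read 'c': {q0, q2} → {q0, q2}.
Read 'a': {q0, q2} → {q2, q3}.
Read 'a': {q2, q3} → {q2, q3}.
Read 'c': {q2, q3} → {q0, q2}.
Read 'b': {q0, q2} → {q0, q1, q2, q3}.

{q0, q1, q2, q3}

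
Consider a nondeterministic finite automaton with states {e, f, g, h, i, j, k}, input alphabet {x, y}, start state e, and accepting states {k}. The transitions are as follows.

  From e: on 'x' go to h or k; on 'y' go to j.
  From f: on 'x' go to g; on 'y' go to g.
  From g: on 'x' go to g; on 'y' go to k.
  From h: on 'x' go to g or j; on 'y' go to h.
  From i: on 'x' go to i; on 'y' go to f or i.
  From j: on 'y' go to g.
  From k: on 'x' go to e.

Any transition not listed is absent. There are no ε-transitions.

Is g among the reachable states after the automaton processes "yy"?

Yes

Start in {e}.
Read 'y': e→{j}; now {j}.
Read 'y': j→{g}; now {g}.
State g is in {g}.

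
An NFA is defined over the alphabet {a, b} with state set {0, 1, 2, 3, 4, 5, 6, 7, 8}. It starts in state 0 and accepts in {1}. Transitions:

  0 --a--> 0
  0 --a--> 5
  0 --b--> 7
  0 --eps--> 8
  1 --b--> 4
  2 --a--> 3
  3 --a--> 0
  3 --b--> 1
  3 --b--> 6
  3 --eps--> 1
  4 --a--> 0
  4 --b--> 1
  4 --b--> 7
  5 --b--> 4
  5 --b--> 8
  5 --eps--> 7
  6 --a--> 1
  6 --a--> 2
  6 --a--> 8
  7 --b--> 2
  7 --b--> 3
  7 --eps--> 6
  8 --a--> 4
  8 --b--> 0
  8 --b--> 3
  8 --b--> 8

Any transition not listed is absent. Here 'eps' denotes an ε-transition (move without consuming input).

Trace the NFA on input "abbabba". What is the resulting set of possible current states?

{0, 1, 2, 3, 4, 5, 6, 7, 8}

Start: ε-closure({0}) = {0, 8}.
Read 'a': {0, 8} → {0, 4, 5, 6, 7, 8}.
Read 'b': {0, 4, 5, 6, 7, 8} → {0, 1, 2, 3, 4, 6, 7, 8}.
Read 'b': {0, 1, 2, 3, 4, 6, 7, 8} → {0, 1, 2, 3, 4, 6, 7, 8}.
Read 'a': {0, 1, 2, 3, 4, 6, 7, 8} → {0, 1, 2, 3, 4, 5, 6, 7, 8}.
Read 'b': {0, 1, 2, 3, 4, 5, 6, 7, 8} → {0, 1, 2, 3, 4, 6, 7, 8}.
Read 'b': {0, 1, 2, 3, 4, 6, 7, 8} → {0, 1, 2, 3, 4, 6, 7, 8}.
Read 'a': {0, 1, 2, 3, 4, 6, 7, 8} → {0, 1, 2, 3, 4, 5, 6, 7, 8}.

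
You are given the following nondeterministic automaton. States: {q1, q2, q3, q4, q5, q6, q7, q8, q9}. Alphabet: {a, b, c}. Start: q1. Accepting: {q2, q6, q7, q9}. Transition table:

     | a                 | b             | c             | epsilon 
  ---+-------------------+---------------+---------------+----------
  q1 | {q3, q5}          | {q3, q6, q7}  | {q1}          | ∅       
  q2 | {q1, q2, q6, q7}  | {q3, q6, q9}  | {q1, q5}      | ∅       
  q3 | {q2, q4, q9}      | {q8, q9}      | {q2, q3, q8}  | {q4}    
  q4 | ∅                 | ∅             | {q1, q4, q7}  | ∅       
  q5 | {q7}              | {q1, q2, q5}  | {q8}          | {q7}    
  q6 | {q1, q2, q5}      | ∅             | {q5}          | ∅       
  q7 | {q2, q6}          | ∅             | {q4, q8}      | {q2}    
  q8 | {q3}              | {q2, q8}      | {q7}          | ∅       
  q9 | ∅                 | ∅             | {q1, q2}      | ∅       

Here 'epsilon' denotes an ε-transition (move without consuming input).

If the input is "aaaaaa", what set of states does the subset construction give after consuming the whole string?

Start in {q1}.
Read 'a': {q1} → {q2, q3, q4, q5, q7}.
Read 'a': {q2, q3, q4, q5, q7} → {q1, q2, q4, q6, q7, q9}.
Read 'a': {q1, q2, q4, q6, q7, q9} → {q1, q2, q3, q4, q5, q6, q7}.
Read 'a': {q1, q2, q3, q4, q5, q6, q7} → {q1, q2, q3, q4, q5, q6, q7, q9}.
Read 'a': {q1, q2, q3, q4, q5, q6, q7, q9} → {q1, q2, q3, q4, q5, q6, q7, q9}.
Read 'a': {q1, q2, q3, q4, q5, q6, q7, q9} → {q1, q2, q3, q4, q5, q6, q7, q9}.

{q1, q2, q3, q4, q5, q6, q7, q9}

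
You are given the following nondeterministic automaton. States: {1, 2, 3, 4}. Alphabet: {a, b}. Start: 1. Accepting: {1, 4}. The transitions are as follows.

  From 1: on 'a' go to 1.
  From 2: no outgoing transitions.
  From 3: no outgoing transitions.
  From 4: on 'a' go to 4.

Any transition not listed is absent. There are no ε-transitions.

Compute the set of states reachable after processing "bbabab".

∅

Start in {1}.
Read 'b': {1} → ∅.
The set is empty and remains empty for the remaining 5 symbols.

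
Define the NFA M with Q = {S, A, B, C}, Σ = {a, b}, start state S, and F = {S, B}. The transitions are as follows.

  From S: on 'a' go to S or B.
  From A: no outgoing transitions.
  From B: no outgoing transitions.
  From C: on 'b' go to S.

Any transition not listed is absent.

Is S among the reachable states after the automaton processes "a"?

Start in {S}.
Read 'a': {S} → {S, B}.
State S is in {S, B}.

Yes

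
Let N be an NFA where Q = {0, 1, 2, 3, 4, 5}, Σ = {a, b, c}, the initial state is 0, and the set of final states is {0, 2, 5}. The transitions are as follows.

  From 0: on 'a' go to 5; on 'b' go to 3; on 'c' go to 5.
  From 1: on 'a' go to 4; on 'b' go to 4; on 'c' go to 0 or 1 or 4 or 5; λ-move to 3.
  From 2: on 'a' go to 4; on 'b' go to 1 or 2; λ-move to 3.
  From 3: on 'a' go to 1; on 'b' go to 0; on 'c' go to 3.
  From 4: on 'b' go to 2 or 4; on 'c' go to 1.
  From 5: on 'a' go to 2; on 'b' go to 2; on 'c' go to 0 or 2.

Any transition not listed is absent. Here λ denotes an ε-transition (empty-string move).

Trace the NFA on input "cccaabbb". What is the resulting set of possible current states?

{0, 1, 2, 3, 4}

Start in {0}.
Read 'c': 0→{5}; now {5}.
Read 'c': 5→{0, 2}; union {0, 2}; ε-closure = {0, 2, 3}.
Read 'c': 0→{5}, 2→∅, 3→{3}; now {3, 5}.
Read 'a': 3→{1}, 5→{2}; union {1, 2}; ε-closure = {1, 2, 3}.
Read 'a': 1→{4}, 2→{4}, 3→{1}; union {1, 4}; ε-closure = {1, 3, 4}.
Read 'b': 1→{4}, 3→{0}, 4→{2, 4}; union {0, 2, 4}; ε-closure = {0, 2, 3, 4}.
Read 'b': 0→{3}, 2→{1, 2}, 3→{0}, 4→{2, 4}; now {0, 1, 2, 3, 4}.
Read 'b': 0→{3}, 1→{4}, 2→{1, 2}, 3→{0}, 4→{2, 4}; now {0, 1, 2, 3, 4}.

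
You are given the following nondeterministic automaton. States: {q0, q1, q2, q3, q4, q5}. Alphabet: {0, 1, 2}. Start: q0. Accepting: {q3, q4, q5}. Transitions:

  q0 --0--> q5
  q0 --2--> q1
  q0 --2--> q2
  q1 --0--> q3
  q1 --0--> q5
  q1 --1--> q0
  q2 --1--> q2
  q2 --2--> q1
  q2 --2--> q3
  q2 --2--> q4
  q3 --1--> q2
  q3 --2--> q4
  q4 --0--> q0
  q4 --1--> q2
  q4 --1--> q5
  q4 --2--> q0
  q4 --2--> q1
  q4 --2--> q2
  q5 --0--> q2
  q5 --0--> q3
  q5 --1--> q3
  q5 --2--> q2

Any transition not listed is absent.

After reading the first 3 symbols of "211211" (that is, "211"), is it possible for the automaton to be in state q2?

Yes

Start in {q0}.
Read '2': {q0} → {q1, q2}.
Read '1': {q1, q2} → {q0, q2}.
Read '1': {q0, q2} → {q2}.
State q2 is in {q2}.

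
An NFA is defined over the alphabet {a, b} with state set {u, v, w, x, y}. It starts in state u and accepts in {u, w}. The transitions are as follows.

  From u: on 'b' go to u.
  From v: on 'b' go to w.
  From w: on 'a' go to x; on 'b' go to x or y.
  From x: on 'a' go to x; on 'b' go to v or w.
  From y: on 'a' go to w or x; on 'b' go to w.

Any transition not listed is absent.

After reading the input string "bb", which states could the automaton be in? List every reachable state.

{u}

Start in {u}.
Read 'b': {u} → {u}.
Read 'b': {u} → {u}.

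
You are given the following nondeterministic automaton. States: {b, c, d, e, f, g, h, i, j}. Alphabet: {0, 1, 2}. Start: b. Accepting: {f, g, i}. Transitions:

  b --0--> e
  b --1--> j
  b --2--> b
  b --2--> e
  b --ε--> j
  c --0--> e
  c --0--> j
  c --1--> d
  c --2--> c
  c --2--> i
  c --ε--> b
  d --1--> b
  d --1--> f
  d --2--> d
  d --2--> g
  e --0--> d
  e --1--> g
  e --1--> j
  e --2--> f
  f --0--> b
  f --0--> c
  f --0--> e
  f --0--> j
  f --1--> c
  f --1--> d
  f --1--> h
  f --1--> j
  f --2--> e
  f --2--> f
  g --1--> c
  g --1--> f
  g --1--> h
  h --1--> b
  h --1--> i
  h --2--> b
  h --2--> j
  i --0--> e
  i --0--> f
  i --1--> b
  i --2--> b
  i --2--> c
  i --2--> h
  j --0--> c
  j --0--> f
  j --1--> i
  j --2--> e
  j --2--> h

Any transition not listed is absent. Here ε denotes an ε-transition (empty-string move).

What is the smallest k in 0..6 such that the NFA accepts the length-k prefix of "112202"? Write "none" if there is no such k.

Start: ε-closure({b}) = {b, j}.
Read '1': b→{j}, j→{i}; now {i, j}.
None of the earlier sets intersect F, but {i, j} does.

1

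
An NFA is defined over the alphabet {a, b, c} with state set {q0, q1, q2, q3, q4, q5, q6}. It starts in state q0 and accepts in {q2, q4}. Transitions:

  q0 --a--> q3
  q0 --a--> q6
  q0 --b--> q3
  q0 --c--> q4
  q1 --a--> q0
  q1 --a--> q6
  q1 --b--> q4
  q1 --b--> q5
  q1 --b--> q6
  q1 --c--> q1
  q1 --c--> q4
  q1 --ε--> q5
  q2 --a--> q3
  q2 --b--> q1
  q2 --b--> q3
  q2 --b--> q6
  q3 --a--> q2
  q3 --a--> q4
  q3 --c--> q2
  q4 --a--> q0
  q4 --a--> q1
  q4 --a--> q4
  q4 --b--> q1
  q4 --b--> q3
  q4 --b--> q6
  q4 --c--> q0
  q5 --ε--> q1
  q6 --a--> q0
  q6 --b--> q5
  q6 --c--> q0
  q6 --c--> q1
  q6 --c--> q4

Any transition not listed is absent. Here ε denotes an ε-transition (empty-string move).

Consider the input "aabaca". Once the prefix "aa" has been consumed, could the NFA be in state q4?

Start in {q0}.
Read 'a': q0→{q3, q6}; now {q3, q6}.
Read 'a': q3→{q2, q4}, q6→{q0}; now {q0, q2, q4}.
State q4 is in {q0, q2, q4}.

Yes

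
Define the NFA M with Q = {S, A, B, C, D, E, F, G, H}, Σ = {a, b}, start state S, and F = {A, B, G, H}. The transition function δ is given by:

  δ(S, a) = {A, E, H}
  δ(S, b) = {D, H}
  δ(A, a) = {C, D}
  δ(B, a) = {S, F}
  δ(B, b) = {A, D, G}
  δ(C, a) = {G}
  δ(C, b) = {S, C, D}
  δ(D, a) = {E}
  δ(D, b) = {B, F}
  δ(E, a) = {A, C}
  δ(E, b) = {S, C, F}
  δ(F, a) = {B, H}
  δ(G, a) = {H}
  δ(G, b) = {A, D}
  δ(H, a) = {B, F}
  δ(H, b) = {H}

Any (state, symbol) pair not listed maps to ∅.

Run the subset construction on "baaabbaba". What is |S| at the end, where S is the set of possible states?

Start in {S}.
Read 'b': S→{D, H}; now {D, H}.
Read 'a': D→{E}, H→{B, F}; now {B, E, F}.
Read 'a': B→{S, F}, E→{A, C}, F→{B, H}; now {S, A, B, C, F, H}.
Read 'a': S→{A, E, H}, A→{C, D}, B→{S, F}, C→{G}, F→{B, H}, H→{B, F}; now {S, A, B, C, D, E, F, G, H}.
Read 'b': S→{D, H}, A→∅, B→{A, D, G}, C→{S, C, D}, D→{B, F}, E→{S, C, F}, F→∅, G→{A, D}, H→{H}; now {S, A, B, C, D, F, G, H}.
Read 'b': S→{D, H}, A→∅, B→{A, D, G}, C→{S, C, D}, D→{B, F}, F→∅, G→{A, D}, H→{H}; now {S, A, B, C, D, F, G, H}.
Read 'a': S→{A, E, H}, A→{C, D}, B→{S, F}, C→{G}, D→{E}, F→{B, H}, G→{H}, H→{B, F}; now {S, A, B, C, D, E, F, G, H}.
Read 'b': S→{D, H}, A→∅, B→{A, D, G}, C→{S, C, D}, D→{B, F}, E→{S, C, F}, F→∅, G→{A, D}, H→{H}; now {S, A, B, C, D, F, G, H}.
Read 'a': S→{A, E, H}, A→{C, D}, B→{S, F}, C→{G}, D→{E}, F→{B, H}, G→{H}, H→{B, F}; now {S, A, B, C, D, E, F, G, H}.
That set has 9 states.

9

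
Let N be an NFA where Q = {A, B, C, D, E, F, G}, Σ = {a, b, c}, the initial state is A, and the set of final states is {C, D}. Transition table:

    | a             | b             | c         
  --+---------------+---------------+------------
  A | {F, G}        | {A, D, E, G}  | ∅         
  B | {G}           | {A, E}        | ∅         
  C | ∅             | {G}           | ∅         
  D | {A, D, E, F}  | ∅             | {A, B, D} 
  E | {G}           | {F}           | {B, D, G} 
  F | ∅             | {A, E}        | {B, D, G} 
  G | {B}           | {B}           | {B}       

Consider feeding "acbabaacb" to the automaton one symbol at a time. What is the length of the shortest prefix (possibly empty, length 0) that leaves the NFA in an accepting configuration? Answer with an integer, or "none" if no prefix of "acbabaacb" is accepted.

2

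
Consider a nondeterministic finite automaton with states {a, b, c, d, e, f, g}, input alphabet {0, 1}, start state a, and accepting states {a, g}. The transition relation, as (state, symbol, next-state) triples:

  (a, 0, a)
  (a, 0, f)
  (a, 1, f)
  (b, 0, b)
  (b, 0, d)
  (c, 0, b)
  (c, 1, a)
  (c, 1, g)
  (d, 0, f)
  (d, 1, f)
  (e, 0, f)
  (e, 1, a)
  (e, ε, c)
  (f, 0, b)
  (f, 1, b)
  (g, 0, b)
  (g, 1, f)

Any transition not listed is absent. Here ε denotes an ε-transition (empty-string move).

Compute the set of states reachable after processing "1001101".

{f}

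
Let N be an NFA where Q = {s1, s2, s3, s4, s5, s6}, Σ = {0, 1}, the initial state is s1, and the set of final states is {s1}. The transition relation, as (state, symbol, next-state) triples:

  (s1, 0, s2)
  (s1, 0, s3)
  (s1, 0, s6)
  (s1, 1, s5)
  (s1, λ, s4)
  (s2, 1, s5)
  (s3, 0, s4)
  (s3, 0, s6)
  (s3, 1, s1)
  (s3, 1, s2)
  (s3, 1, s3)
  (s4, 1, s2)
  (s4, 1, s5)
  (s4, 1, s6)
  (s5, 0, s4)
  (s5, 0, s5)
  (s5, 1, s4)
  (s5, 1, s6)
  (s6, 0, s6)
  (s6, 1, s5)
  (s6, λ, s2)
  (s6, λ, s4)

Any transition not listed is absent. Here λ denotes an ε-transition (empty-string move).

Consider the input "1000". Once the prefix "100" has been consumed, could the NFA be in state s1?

Start: ε-closure({s1}) = {s1, s4}.
Read '1': {s1, s4} → {s2, s4, s5, s6}.
Read '0': {s2, s4, s5, s6} → {s2, s4, s5, s6}.
Read '0': {s2, s4, s5, s6} → {s2, s4, s5, s6}.
State s1 is not in {s2, s4, s5, s6}.

No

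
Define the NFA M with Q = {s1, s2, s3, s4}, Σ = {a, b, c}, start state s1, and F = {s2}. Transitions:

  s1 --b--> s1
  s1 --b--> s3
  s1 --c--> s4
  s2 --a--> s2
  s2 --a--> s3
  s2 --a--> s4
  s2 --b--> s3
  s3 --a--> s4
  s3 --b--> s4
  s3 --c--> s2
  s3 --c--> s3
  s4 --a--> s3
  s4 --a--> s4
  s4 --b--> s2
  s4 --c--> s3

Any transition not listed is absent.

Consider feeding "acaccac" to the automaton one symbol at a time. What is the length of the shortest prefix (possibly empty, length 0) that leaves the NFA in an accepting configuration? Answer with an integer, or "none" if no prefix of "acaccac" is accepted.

none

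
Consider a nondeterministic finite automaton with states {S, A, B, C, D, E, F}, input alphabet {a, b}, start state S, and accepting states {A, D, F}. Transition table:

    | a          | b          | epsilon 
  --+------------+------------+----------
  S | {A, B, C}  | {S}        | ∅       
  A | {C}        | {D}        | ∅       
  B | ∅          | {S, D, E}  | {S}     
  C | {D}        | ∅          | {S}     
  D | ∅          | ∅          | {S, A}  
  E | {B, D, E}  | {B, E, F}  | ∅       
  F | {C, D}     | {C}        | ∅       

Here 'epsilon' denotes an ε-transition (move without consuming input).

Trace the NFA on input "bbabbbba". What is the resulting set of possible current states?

{S, A, B, C, D, E}

Start in {S}.
Read 'b': {S} → {S}.
Read 'b': {S} → {S}.
Read 'a': {S} → {S, A, B, C}.
Read 'b': {S, A, B, C} → {S, A, D, E}.
Read 'b': {S, A, D, E} → {S, A, B, D, E, F}.
Read 'b': {S, A, B, D, E, F} → {S, A, B, C, D, E, F}.
Read 'b': {S, A, B, C, D, E, F} → {S, A, B, C, D, E, F}.
Read 'a': {S, A, B, C, D, E, F} → {S, A, B, C, D, E}.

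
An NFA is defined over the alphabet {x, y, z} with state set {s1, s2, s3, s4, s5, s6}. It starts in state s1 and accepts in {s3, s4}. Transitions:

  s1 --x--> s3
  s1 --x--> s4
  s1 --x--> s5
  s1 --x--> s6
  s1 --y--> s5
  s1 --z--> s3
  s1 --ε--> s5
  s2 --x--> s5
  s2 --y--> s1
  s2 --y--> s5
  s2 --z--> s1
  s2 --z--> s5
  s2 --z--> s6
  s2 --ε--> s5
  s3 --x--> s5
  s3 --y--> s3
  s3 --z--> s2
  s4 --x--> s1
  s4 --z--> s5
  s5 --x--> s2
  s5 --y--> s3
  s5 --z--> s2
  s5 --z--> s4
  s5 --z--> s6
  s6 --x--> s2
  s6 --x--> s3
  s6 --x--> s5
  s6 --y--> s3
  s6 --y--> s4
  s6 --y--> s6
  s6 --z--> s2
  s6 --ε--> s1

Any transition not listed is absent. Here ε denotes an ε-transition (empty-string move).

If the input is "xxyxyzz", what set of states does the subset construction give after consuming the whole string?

{s1, s2, s3, s4, s5, s6}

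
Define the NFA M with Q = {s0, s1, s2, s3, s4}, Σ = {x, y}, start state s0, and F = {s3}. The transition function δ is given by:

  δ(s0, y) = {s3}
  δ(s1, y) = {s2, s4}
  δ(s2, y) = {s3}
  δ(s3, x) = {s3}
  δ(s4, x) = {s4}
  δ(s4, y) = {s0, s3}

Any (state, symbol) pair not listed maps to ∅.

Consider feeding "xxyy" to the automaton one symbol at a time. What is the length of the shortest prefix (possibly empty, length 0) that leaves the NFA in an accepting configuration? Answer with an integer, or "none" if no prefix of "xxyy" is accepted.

none

Start in {s0}.
Read 'x': {s0} → ∅.
The set is empty and remains empty for the remaining 3 symbols.
No reachable set along the way intersects F.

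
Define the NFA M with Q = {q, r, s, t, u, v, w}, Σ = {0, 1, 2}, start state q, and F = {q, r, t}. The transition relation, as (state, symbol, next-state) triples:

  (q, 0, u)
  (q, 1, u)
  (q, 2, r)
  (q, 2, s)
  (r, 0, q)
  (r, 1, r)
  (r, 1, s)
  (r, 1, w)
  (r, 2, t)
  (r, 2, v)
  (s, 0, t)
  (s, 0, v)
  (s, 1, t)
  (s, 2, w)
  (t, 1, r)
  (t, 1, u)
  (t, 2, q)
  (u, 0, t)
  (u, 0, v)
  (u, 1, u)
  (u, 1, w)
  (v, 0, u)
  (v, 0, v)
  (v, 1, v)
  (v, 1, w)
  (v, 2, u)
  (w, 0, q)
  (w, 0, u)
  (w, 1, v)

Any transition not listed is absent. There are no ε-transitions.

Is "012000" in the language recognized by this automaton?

Start in {q}.
Read '0': {q} → {u}.
Read '1': {u} → {u, w}.
Read '2': {u, w} → ∅.
The set is empty and remains empty for the remaining 3 symbols.
The final set ∅ contains no accepting state.

No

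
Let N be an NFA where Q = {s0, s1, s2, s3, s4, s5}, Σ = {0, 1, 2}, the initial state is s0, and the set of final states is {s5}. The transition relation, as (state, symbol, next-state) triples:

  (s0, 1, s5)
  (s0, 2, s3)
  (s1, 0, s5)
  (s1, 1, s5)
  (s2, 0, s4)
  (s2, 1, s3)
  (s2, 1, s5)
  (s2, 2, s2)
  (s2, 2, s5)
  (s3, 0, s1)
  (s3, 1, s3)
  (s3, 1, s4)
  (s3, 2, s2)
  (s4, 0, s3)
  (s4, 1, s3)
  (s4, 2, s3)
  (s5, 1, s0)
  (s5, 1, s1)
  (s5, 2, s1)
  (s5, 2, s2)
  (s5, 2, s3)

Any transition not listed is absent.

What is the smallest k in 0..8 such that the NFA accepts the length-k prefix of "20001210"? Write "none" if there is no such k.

Start in {s0}.
Read '2': {s0} → {s3}.
Read '0': {s3} → {s1}.
Read '0': {s1} → {s5}.
None of the earlier sets intersect F, but {s5} does.

3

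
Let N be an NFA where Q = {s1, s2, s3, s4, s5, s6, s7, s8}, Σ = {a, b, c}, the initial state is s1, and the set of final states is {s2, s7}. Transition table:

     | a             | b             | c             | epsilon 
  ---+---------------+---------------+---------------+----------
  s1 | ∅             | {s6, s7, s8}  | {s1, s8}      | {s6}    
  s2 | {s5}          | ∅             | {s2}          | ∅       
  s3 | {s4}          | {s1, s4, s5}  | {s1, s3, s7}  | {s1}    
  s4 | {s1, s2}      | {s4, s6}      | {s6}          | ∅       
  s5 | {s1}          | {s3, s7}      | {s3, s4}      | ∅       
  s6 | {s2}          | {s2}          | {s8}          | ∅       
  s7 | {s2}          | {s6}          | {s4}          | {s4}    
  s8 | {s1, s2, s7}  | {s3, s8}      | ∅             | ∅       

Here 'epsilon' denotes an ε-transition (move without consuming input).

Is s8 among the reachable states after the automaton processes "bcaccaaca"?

Start: ε-closure({s1}) = {s1, s6}.
Read 'b': s1→{s6, s7, s8}, s6→{s2}; union {s2, s6, s7, s8}; ε-closure = {s2, s4, s6, s7, s8}.
Read 'c': s2→{s2}, s4→{s6}, s6→{s8}, s7→{s4}, s8→∅; now {s2, s4, s6, s8}.
Read 'a': s2→{s5}, s4→{s1, s2}, s6→{s2}, s8→{s1, s2, s7}; union {s1, s2, s5, s7}; ε-closure = {s1, s2, s4, s5, s6, s7}.
Read 'c': s1→{s1, s8}, s2→{s2}, s4→{s6}, s5→{s3, s4}, s6→{s8}, s7→{s4}; now {s1, s2, s3, s4, s6, s8}.
Read 'c': s1→{s1, s8}, s2→{s2}, s3→{s1, s3, s7}, s4→{s6}, s6→{s8}, s8→∅; union {s1, s2, s3, s6, s7, s8}; ε-closure = {s1, s2, s3, s4, s6, s7, s8}.
Read 'a': s1→∅, s2→{s5}, s3→{s4}, s4→{s1, s2}, s6→{s2}, s7→{s2}, s8→{s1, s2, s7}; union {s1, s2, s4, s5, s7}; ε-closure = {s1, s2, s4, s5, s6, s7}.
Read 'a': s1→∅, s2→{s5}, s4→{s1, s2}, s5→{s1}, s6→{s2}, s7→{s2}; union {s1, s2, s5}; ε-closure = {s1, s2, s5, s6}.
Read 'c': s1→{s1, s8}, s2→{s2}, s5→{s3, s4}, s6→{s8}; union {s1, s2, s3, s4, s8}; ε-closure = {s1, s2, s3, s4, s6, s8}.
Read 'a': s1→∅, s2→{s5}, s3→{s4}, s4→{s1, s2}, s6→{s2}, s8→{s1, s2, s7}; union {s1, s2, s4, s5, s7}; ε-closure = {s1, s2, s4, s5, s6, s7}.
State s8 is not in {s1, s2, s4, s5, s6, s7}.

No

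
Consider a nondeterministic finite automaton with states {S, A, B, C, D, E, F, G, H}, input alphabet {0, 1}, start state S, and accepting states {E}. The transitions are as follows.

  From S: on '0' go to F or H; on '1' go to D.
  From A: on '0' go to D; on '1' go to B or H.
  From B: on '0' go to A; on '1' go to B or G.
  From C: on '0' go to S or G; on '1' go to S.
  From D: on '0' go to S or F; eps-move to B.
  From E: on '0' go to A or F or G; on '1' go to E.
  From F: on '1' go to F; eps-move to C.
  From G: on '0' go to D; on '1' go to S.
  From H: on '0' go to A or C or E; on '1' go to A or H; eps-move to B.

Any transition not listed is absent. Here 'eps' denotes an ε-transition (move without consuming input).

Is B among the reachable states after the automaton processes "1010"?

Yes

Start in {S}.
Read '1': {S} → {B, D}.
Read '0': {B, D} → {S, A, C, F}.
Read '1': {S, A, C, F} → {S, B, C, D, F, H}.
Read '0': {S, B, C, D, F, H} → {S, A, B, C, E, F, G, H}.
State B is in {S, A, B, C, E, F, G, H}.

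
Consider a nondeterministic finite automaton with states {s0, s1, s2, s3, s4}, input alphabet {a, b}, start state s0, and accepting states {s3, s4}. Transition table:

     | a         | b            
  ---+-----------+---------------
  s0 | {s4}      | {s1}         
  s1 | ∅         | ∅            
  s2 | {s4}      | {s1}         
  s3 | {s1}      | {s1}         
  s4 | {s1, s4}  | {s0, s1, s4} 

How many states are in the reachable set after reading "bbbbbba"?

Start in {s0}.
Read 'b': {s0} → {s1}.
Read 'b': {s1} → ∅.
The set is empty and remains empty for the remaining 5 symbols.
That set has 0 states.

0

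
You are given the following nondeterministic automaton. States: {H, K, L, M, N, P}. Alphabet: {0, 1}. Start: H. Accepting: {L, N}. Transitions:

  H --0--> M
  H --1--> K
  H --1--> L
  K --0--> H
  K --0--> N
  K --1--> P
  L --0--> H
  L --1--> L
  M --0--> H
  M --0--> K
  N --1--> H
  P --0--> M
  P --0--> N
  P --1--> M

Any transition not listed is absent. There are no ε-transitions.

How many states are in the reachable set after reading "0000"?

3

Start in {H}.
Read '0': {H} → {M}.
Read '0': {M} → {H, K}.
Read '0': {H, K} → {H, M, N}.
Read '0': {H, M, N} → {H, K, M}.
That set has 3 states.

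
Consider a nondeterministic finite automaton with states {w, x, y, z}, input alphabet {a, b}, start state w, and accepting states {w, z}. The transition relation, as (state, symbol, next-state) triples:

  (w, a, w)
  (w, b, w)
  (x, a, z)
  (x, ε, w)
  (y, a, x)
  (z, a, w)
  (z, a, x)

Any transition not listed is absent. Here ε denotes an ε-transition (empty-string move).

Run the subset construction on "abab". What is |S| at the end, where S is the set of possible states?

Start in {w}.
Read 'a': w→{w}; now {w}.
Read 'b': w→{w}; now {w}.
Read 'a': w→{w}; now {w}.
Read 'b': w→{w}; now {w}.
That set has 1 state.

1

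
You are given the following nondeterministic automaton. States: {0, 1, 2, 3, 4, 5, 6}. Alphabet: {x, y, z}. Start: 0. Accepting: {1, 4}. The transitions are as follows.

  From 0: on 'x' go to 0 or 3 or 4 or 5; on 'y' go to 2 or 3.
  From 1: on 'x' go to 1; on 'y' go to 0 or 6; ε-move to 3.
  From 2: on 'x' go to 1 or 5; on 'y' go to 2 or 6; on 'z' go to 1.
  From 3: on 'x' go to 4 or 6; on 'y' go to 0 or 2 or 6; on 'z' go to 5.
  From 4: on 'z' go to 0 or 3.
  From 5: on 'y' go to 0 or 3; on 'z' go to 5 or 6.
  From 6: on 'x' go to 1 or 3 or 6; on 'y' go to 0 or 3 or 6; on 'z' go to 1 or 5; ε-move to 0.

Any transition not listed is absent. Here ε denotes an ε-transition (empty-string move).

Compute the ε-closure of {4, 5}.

Begin with {4, 5}.
No ε-moves leave this set, so the closure equals the set itself.

{4, 5}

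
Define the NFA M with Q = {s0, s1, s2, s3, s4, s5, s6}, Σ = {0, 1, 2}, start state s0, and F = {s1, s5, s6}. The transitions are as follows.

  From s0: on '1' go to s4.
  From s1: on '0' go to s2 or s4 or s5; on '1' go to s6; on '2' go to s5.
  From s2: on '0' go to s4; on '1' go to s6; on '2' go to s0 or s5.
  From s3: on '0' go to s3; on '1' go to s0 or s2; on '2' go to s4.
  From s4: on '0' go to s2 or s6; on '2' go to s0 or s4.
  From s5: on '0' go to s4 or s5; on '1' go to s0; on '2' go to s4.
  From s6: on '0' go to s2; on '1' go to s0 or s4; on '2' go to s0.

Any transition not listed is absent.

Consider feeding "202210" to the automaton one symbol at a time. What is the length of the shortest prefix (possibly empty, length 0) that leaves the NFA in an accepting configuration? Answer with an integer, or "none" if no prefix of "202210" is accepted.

Start in {s0}.
Read '2': {s0} → ∅.
The set is empty and remains empty for the remaining 5 symbols.
No reachable set along the way intersects F.

none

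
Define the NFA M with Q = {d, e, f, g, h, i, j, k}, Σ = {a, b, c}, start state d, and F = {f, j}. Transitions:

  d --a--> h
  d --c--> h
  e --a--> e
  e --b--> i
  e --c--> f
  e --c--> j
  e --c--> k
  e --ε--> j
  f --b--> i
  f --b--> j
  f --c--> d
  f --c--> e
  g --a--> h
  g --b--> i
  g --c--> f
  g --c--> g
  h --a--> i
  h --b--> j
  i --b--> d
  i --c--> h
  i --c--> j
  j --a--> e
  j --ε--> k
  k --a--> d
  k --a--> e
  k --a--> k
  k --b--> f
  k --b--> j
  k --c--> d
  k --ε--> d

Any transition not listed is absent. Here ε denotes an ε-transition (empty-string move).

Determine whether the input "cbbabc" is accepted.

Yes

Start in {d}.
Read 'c': d→{h}; now {h}.
Read 'b': h→{j}; union {j}; ε-closure = {d, j, k}.
Read 'b': d→∅, j→∅, k→{f, j}; union {f, j}; ε-closure = {d, f, j, k}.
Read 'a': d→{h}, f→∅, j→{e}, k→{d, e, k}; union {d, e, h, k}; ε-closure = {d, e, h, j, k}.
Read 'b': d→∅, e→{i}, h→{j}, j→∅, k→{f, j}; union {f, i, j}; ε-closure = {d, f, i, j, k}.
Read 'c': d→{h}, f→{d, e}, i→{h, j}, j→∅, k→{d}; union {d, e, h, j}; ε-closure = {d, e, h, j, k}.
The final set {d, e, h, j, k} contains the accepting state j.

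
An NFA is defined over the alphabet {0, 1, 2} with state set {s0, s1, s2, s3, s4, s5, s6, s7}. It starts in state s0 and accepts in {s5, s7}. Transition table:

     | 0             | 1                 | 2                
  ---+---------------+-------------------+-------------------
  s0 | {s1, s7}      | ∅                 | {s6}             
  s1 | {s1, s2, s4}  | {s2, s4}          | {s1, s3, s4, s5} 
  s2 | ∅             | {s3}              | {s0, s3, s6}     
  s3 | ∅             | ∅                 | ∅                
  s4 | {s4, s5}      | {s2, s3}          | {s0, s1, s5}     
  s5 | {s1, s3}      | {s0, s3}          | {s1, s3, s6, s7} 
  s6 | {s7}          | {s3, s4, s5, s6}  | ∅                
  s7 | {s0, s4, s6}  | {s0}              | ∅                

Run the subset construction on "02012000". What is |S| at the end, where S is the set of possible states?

6

Start in {s0}.
Read '0': {s0} → {s1, s7}.
Read '2': {s1, s7} → {s1, s3, s4, s5}.
Read '0': {s1, s3, s4, s5} → {s1, s2, s3, s4, s5}.
Read '1': {s1, s2, s3, s4, s5} → {s0, s2, s3, s4}.
Read '2': {s0, s2, s3, s4} → {s0, s1, s3, s5, s6}.
Read '0': {s0, s1, s3, s5, s6} → {s1, s2, s3, s4, s7}.
Read '0': {s1, s2, s3, s4, s7} → {s0, s1, s2, s4, s5, s6}.
Read '0': {s0, s1, s2, s4, s5, s6} → {s1, s2, s3, s4, s5, s7}.
That set has 6 states.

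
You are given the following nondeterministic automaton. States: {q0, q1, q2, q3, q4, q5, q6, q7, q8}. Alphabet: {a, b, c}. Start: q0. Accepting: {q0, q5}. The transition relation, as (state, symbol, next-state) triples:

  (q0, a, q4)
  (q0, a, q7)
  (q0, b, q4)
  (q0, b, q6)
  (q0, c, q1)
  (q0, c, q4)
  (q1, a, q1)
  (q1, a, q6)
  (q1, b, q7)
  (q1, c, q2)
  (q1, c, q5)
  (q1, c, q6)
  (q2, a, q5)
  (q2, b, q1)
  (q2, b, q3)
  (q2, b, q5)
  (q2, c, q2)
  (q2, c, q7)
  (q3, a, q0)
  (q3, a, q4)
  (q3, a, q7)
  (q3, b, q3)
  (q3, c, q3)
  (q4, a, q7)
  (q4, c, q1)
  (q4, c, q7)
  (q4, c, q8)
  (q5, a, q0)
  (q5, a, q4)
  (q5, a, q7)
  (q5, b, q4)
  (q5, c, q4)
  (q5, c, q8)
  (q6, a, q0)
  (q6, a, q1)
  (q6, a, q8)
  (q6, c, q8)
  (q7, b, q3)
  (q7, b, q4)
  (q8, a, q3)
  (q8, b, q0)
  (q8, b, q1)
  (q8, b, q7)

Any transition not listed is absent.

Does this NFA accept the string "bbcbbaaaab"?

No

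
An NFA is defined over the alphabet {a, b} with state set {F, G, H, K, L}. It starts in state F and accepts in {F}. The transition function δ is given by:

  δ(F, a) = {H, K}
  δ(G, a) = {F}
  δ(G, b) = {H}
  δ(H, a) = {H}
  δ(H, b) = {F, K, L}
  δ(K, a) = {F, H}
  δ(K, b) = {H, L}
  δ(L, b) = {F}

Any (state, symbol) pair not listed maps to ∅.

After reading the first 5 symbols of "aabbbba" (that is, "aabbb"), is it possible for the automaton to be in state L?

Yes

Start in {F}.
Read 'a': {F} → {H, K}.
Read 'a': {H, K} → {F, H}.
Read 'b': {F, H} → {F, K, L}.
Read 'b': {F, K, L} → {F, H, L}.
Read 'b': {F, H, L} → {F, K, L}.
State L is in {F, K, L}.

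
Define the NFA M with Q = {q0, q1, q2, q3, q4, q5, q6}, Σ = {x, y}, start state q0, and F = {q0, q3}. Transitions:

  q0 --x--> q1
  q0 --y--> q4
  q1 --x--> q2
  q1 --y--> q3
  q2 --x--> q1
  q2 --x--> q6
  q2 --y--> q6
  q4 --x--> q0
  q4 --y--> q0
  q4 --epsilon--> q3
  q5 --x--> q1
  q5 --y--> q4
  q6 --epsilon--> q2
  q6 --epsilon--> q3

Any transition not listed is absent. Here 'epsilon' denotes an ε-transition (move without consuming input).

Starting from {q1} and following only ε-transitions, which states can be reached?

{q1}

Begin with {q1}.
No ε-moves leave this set, so the closure equals the set itself.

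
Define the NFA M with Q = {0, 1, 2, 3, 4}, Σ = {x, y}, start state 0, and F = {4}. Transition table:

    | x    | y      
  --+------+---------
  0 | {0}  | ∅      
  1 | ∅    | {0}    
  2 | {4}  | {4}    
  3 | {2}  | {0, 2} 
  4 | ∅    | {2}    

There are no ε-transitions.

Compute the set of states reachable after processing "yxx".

∅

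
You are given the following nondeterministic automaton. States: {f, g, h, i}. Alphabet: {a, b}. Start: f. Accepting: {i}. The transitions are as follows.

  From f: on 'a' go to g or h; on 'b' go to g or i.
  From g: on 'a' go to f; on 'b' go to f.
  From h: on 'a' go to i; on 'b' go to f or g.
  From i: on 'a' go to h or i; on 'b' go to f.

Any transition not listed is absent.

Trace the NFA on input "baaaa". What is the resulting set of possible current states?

Start in {f}.
Read 'b': {f} → {g, i}.
Read 'a': {g, i} → {f, h, i}.
Read 'a': {f, h, i} → {g, h, i}.
Read 'a': {g, h, i} → {f, h, i}.
Read 'a': {f, h, i} → {g, h, i}.

{g, h, i}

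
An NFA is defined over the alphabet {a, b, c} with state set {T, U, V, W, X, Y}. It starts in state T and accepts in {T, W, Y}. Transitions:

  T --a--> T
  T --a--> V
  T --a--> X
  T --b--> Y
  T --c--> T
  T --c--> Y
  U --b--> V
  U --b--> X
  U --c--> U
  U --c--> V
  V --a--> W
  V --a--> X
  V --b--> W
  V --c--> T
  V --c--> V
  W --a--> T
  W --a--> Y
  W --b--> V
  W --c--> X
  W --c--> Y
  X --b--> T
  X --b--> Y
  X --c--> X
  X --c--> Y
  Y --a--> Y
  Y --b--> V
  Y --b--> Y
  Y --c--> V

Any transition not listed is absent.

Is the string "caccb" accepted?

Start in {T}.
Read 'c': {T} → {T, Y}.
Read 'a': {T, Y} → {T, V, X, Y}.
Read 'c': {T, V, X, Y} → {T, V, X, Y}.
Read 'c': {T, V, X, Y} → {T, V, X, Y}.
Read 'b': {T, V, X, Y} → {T, V, W, Y}.
The final set {T, V, W, Y} contains the accepting states T, W, Y.

Yes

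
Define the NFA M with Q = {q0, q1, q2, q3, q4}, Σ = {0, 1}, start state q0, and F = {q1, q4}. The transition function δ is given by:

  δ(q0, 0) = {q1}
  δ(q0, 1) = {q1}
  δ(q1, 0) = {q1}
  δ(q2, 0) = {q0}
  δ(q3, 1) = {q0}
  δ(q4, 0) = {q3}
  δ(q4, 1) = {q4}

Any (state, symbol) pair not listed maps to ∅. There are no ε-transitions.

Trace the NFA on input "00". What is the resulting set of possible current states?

Start in {q0}.
Read '0': q0→{q1}; now {q1}.
Read '0': q1→{q1}; now {q1}.

{q1}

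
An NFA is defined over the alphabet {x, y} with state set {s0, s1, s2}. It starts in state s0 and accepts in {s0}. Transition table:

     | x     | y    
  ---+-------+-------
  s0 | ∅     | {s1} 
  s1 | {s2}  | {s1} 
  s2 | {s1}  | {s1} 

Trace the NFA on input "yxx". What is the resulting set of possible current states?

Start in {s0}.
Read 'y': {s0} → {s1}.
Read 'x': {s1} → {s2}.
Read 'x': {s2} → {s1}.

{s1}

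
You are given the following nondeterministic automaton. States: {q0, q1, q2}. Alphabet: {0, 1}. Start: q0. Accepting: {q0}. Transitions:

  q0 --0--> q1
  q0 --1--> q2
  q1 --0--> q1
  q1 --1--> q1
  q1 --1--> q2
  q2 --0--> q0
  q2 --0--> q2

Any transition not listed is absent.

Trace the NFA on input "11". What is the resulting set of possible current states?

∅

Start in {q0}.
Read '1': {q0} → {q2}.
Read '1': {q2} → ∅.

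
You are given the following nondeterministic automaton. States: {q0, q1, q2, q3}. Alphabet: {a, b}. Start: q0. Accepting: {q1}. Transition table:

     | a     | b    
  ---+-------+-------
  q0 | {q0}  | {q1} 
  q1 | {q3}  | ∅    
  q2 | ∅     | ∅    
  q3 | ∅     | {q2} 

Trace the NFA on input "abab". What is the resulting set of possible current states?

{q2}

Start in {q0}.
Read 'a': {q0} → {q0}.
Read 'b': {q0} → {q1}.
Read 'a': {q1} → {q3}.
Read 'b': {q3} → {q2}.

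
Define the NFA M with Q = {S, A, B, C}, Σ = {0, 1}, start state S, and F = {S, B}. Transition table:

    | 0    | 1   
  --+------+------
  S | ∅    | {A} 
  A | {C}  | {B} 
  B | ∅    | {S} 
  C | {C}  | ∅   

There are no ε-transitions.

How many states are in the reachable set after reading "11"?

1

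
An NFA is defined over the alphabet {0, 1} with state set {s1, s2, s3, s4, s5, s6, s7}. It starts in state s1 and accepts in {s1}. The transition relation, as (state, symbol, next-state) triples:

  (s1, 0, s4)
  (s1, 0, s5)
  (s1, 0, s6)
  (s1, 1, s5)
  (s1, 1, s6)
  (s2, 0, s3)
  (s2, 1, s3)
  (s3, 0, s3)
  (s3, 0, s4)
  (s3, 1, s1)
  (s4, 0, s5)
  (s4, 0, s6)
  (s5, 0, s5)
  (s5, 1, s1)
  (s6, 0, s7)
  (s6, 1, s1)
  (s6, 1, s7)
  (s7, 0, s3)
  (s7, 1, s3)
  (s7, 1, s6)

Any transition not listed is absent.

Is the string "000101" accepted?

Start in {s1}.
Read '0': {s1} → {s4, s5, s6}.
Read '0': {s4, s5, s6} → {s5, s6, s7}.
Read '0': {s5, s6, s7} → {s3, s5, s7}.
Read '1': {s3, s5, s7} → {s1, s3, s6}.
Read '0': {s1, s3, s6} → {s3, s4, s5, s6, s7}.
Read '1': {s3, s4, s5, s6, s7} → {s1, s3, s6, s7}.
The final set {s1, s3, s6, s7} contains the accepting state s1.

Yes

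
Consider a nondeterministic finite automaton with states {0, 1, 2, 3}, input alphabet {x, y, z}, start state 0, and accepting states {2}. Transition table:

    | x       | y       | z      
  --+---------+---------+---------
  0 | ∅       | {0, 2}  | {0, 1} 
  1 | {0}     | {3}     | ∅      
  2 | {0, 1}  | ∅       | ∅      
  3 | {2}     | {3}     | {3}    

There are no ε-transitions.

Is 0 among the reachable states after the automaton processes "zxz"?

Yes

Start in {0}.
Read 'z': 0→{0, 1}; now {0, 1}.
Read 'x': 0→∅, 1→{0}; now {0}.
Read 'z': 0→{0, 1}; now {0, 1}.
State 0 is in {0, 1}.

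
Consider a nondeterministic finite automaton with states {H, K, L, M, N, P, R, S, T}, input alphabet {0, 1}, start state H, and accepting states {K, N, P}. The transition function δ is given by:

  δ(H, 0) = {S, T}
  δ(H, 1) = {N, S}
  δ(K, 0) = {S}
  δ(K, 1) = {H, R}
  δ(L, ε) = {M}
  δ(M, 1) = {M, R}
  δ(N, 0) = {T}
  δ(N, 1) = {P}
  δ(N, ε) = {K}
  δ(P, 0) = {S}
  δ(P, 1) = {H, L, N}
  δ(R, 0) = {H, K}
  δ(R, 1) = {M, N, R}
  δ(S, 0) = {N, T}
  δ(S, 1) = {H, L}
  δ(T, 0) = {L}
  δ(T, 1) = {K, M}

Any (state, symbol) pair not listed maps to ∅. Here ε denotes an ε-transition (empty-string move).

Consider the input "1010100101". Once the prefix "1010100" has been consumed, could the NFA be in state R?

No

Start in {H}.
Read '1': {H} → {K, N, S}.
Read '0': {K, N, S} → {K, N, S, T}.
Read '1': {K, N, S, T} → {H, K, L, M, P, R}.
Read '0': {H, K, L, M, P, R} → {H, K, S, T}.
Read '1': {H, K, S, T} → {H, K, L, M, N, R, S}.
Read '0': {H, K, L, M, N, R, S} → {H, K, N, S, T}.
Read '0': {H, K, N, S, T} → {K, L, M, N, S, T}.
State R is not in {K, L, M, N, S, T}.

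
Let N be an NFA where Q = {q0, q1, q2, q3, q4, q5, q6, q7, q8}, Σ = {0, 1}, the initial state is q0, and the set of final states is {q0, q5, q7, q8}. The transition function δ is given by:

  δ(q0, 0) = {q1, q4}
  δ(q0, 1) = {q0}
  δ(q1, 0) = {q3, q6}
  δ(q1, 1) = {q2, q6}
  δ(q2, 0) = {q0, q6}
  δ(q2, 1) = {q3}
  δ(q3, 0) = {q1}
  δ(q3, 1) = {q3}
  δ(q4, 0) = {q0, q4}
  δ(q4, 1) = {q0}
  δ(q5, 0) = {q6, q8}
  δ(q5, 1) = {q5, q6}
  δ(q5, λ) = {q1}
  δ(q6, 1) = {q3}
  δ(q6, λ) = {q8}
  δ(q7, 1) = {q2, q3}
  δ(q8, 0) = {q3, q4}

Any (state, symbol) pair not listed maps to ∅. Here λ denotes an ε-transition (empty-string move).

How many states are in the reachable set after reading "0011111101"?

Start in {q0}.
Read '0': q0→{q1, q4}; now {q1, q4}.
Read '0': q1→{q3, q6}, q4→{q0, q4}; union {q0, q3, q4, q6}; ε-closure = {q0, q3, q4, q6, q8}.
Read '1': q0→{q0}, q3→{q3}, q4→{q0}, q6→{q3}, q8→∅; now {q0, q3}.
Read '1': q0→{q0}, q3→{q3}; now {q0, q3}.
Read '1': q0→{q0}, q3→{q3}; now {q0, q3}.
Read '1': q0→{q0}, q3→{q3}; now {q0, q3}.
Read '1': q0→{q0}, q3→{q3}; now {q0, q3}.
Read '1': q0→{q0}, q3→{q3}; now {q0, q3}.
Read '0': q0→{q1, q4}, q3→{q1}; now {q1, q4}.
Read '1': q1→{q2, q6}, q4→{q0}; union {q0, q2, q6}; ε-closure = {q0, q2, q6, q8}.
That set has 4 states.

4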